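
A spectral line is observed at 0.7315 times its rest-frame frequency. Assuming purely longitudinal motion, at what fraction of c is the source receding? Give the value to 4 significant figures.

β ≈ 0.3029

f_obs/f_src = √((1−β)/(1+β)) = 0.7315  ⇒  (1−β)/(1+β) = 0.535092
β = |1 − D²|/(1 + D²) = |1 − 0.535092|/(1 + 0.535092) = 0.3029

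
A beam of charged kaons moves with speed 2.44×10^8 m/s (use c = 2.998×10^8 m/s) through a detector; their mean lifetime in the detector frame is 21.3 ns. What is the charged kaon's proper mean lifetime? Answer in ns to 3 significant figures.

β = v/c = 2.44×10^8 / 2.998×10^8 = 0.81388
γ = 1/√(1 − 0.81388²) = 1.7211
Proper time: τ₀ = Δt/γ = 21.3/1.7211 = 12.4 ns

τ₀ ≈ 12.4 ns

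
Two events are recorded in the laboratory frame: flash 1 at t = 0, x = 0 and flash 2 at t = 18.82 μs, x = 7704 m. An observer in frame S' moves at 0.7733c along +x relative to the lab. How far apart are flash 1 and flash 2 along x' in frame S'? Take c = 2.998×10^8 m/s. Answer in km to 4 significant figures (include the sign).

Δx' ≈ 5.269 km

γ = 1/√(1 − 0.7733²) = 1.57719
Δx' = γ(Δx − vΔt) = 1.57719 × (7704 m − 0.7733×(2.998×10^8 m/s)×18.82×10^-6 s)
= 1.57719 × (3340.86 m) = 5.269 km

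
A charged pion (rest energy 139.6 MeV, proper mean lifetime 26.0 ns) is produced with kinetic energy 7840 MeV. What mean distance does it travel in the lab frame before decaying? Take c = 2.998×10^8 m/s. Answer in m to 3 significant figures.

γ = 1 + K/(m₀c²) = 1 + 7840/139.6 = 57.160
β = √(1 − 1/γ²) = 0.99985
Dilated lifetime: γτ₀ = 57.160 × 26.0 ns = 1486.2 ns
d = βc·γτ₀ = 0.99985 × (2.998×10^8 m/s) × 1.4862×10^-6 s = 445 m

d ≈ 445 m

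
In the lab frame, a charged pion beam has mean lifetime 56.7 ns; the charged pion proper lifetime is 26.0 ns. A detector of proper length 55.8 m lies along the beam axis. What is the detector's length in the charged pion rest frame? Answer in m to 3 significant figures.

L ≈ 25.6 m

Time dilation ⇒ γ = Δt/τ₀ = 56.7/26.0 = 2.1808
Length contraction: L = L₀/γ = 55.8/2.1808 = 25.6 m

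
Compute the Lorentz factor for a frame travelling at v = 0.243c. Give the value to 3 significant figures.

γ ≈ 1.03

γ = 1/√(1 − β²) = 1/√(1 − 0.243²) = 1/√(0.94095) = 1.03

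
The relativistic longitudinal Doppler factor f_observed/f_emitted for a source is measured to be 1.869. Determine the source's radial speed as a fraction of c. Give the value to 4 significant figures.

β ≈ 0.5549

f_obs/f_src = √((1+β)/(1−β)) = 1.869  ⇒  (1+β)/(1−β) = 3.49316
β = |1 − D²|/(1 + D²) = |1 − 3.49316|/(1 + 3.49316) = 0.5549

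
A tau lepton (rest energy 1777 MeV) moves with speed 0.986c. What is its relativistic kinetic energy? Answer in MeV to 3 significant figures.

K ≈ 8880 MeV

γ = 1/√(1 − 0.986²) = 5.9972
K = (γ − 1)m₀c² = (5.9972 − 1) × 1777 MeV = 4.9972 × 1777 MeV = 8880 MeV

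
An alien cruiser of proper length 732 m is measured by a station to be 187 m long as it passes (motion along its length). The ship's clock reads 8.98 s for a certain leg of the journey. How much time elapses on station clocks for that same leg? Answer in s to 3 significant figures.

Δt ≈ 35.2 s

Length contraction ⇒ γ = L₀/L = 732/187 = 3.9144
Time dilation: Δt = γτ₀ = 3.9144 × 8.98 s = 35.2 s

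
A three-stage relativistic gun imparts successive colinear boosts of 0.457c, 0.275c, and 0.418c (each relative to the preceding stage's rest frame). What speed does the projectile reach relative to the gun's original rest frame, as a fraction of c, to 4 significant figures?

u ≈ 0.8400c

Compose boost 2: (0.275 + 0.457)/(1 + 0.275×0.457) = 0.7320/1.12567 = 0.650277
Compose boost 3: (0.418 + 0.650277)/(1 + 0.418×0.650277) = 1.06828/1.27182 = 0.8400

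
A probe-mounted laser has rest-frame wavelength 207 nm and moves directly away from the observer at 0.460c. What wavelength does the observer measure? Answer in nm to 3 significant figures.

Relativistic Doppler: λ_obs = λ_src √((1+β)/(1−β))
= 207 × √(1.4600/0.54000) = 207 × 1.6443 = 340 nm

λ_obs ≈ 340 nm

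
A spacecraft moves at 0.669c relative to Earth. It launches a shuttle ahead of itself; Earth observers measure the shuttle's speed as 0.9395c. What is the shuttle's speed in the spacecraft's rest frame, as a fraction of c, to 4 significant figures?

Inverse velocity addition: u' = (u − v)/(1 − uv/c²)
= (0.9395 − 0.669)/(1 − 0.9395×0.669) = 0.2705/0.371474 = 0.7282

u' ≈ 0.7282c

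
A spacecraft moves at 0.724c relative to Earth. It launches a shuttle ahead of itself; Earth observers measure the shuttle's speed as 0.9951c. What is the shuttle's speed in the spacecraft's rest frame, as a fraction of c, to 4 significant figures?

u' ≈ 0.9698c

Inverse velocity addition: u' = (u − v)/(1 − uv/c²)
= (0.9951 − 0.724)/(1 − 0.9951×0.724) = 0.2711/0.279548 = 0.9698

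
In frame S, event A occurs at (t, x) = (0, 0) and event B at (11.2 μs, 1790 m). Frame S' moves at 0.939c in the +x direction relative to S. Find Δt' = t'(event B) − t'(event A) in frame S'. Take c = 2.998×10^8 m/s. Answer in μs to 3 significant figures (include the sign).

Δt' ≈ 16.3 μs

γ = 1/√(1 − 0.939²) = 2.9077
Δt' = γ(Δt − vΔx/c²) = 2.9077 × (11.2 μs − 0.939×1790 m / (2.998×10^8 m/s))
= 2.9077 × (5.5936 μs) = 16.3 μs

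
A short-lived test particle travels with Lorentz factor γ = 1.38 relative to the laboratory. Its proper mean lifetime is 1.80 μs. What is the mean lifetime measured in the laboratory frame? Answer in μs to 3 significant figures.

γ = 1.38 (given)
Time dilation: Δt = γτ₀ = 1.38 × 1.80 μs = 2.48 μs

Δt ≈ 2.48 μs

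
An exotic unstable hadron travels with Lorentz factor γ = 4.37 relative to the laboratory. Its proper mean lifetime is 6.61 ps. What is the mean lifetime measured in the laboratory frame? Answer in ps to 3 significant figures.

Δt ≈ 28.9 ps

γ = 4.37 (given)
Time dilation: Δt = γτ₀ = 4.37 × 6.61 ps = 28.9 ps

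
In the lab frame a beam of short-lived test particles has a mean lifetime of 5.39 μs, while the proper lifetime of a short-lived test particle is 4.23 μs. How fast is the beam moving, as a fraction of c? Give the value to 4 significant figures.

β ≈ 0.6198

γ = Δt/τ₀ = 5.39/4.23 = 1.27423
β = √(1 − 1/γ²) = √(1 − 1/1.27423²) = 0.6198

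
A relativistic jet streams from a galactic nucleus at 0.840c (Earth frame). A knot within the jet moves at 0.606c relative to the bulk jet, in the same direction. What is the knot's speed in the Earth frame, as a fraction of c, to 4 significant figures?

u ≈ 0.9582c

Relativistic velocity addition: u = (u' + v)/(1 + u'v/c²)
= (0.606 + 0.840)/(1 + 0.606×0.840) = 1.446/1.50904 = 0.9582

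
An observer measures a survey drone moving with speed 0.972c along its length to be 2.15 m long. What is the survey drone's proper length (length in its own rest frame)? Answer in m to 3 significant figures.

L₀ ≈ 9.15 m

γ = 1/√(1 − 0.972²) = 4.2557
L₀ = γL = 4.2557 × 2.15 = 9.15 m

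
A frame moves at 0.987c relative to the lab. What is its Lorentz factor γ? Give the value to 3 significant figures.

γ ≈ 6.22

γ = 1/√(1 − β²) = 1/√(1 − 0.987²) = 1/√(0.025831) = 6.22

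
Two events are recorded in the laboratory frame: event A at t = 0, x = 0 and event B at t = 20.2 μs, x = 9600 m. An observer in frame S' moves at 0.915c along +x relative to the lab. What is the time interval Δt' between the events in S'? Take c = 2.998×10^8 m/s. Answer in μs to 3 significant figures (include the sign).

Δt' ≈ -22.6 μs

γ = 1/√(1 − 0.915²) = 2.4786
Δt' = γ(Δt − vΔx/c²) = 2.4786 × (20.2 μs − 0.915×9600 m / (2.998×10^8 m/s))
= 2.4786 × (-9.0995 μs) = -22.6 μs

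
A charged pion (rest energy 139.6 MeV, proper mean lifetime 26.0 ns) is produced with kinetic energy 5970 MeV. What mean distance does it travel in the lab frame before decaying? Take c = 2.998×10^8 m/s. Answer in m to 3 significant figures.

γ = 1 + K/(m₀c²) = 1 + 5970/139.6 = 43.765
β = √(1 − 1/γ²) = 0.99974
Dilated lifetime: γτ₀ = 43.765 × 26.0 ns = 1137.9 ns
d = βc·γτ₀ = 0.99974 × (2.998×10^8 m/s) × 1.1379×10^-6 s = 341 m

d ≈ 341 m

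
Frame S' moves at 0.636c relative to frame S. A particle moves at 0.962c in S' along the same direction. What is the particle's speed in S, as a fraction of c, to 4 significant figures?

Relativistic velocity addition: u = (u' + v)/(1 + u'v/c²)
= (0.962 + 0.636)/(1 + 0.962×0.636) = 1.598/1.61183 = 0.9914

u ≈ 0.9914c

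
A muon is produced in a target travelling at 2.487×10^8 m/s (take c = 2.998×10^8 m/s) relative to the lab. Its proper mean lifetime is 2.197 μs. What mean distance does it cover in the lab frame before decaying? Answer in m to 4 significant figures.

d ≈ 978.5 m

β = v/c = 2.487×10^8 / 2.998×10^8 = 0.829553
γ = 1/√(1 − 0.829553²) = 1.79074
Dilated lifetime: Δt = γτ₀ = 1.79074 × 2.197 μs = 3.93426 μs
d = vΔt = 0.829553c × 3.93426 μs = 2.48700×10^8 m/s × 3.93426×10^-6 s = 978.5 m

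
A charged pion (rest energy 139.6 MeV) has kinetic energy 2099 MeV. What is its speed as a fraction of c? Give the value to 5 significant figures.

β ≈ 0.99805

γ = 1 + K/(m₀c²) = 1 + 2099/139.6 = 16.03582
β = √(1 − 1/γ²) = 0.99805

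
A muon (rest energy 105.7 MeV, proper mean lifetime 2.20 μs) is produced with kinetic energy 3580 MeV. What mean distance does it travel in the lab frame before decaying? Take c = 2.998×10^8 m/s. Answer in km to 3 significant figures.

d ≈ 23.0 km

γ = 1 + K/(m₀c²) = 1 + 3580/105.7 = 34.869
β = √(1 − 1/γ²) = 0.99959
Dilated lifetime: γτ₀ = 34.869 × 2.20 μs = 76.713 μs
d = βc·γτ₀ = 0.99959 × (2.998×10^8 m/s) × 7.6713×10^-5 s = 23.0 km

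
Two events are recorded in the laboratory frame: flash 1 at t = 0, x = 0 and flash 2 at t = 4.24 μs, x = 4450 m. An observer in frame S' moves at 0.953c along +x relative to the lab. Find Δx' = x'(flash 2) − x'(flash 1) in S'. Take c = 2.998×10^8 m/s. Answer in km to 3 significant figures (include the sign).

Δx' ≈ 10.7 km

γ = 1/√(1 − 0.953²) = 3.3007
Δx' = γ(Δx − vΔt) = 3.3007 × (4450 m − 0.953×(2.998×10^8 m/s)×4.24×10^-6 s)
= 3.3007 × (3238.6 m) = 10.7 km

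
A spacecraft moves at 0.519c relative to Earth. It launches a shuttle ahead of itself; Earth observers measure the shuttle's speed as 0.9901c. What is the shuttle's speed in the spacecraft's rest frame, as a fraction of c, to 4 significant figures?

u' ≈ 0.9691c

Inverse velocity addition: u' = (u − v)/(1 − uv/c²)
= (0.9901 − 0.519)/(1 − 0.9901×0.519) = 0.4711/0.486138 = 0.9691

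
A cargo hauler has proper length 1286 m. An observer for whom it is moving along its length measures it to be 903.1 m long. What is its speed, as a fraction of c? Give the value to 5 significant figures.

γ = L₀/L = 1286/903.1 = 1.423984
β = √(1 − 1/γ²) = 0.71193

β ≈ 0.71193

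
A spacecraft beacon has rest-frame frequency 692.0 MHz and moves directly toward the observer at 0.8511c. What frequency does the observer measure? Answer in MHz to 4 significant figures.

f_obs ≈ 2440 MHz

Relativistic Doppler: f_obs = f_src √((1+β)/(1−β))
= 692.0 × √(1.85110/0.148900) = 692.0 × 3.52588 = 2440 MHz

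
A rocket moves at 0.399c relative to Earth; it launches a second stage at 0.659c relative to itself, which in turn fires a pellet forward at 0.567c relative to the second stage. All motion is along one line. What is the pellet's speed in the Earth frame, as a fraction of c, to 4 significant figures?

u ≈ 0.9524c

Compose boost 2: (0.659 + 0.399)/(1 + 0.659×0.399) = 1.058/1.26294 = 0.837727
Compose boost 3: (0.567 + 0.837727)/(1 + 0.567×0.837727) = 1.40473/1.47499 = 0.9524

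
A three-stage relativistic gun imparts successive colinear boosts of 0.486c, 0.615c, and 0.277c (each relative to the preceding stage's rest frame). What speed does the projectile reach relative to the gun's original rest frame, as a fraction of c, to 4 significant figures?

u ≈ 0.9108c

Compose boost 2: (0.615 + 0.486)/(1 + 0.615×0.486) = 1.101/1.29889 = 0.847647
Compose boost 3: (0.277 + 0.847647)/(1 + 0.277×0.847647) = 1.12465/1.23480 = 0.9108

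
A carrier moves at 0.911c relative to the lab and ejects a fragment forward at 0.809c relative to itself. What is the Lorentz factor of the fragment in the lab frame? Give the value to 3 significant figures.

u_lab = (0.809 + 0.911)/(1 + 0.809×0.911) = 1.720/1.73700 = 0.990214
γ = 1/√(1 − 0.990214²) = 7.17

γ ≈ 7.17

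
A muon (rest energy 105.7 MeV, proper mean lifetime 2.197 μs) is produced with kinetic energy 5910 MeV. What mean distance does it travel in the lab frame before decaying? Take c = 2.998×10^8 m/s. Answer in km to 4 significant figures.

γ = 1 + K/(m₀c²) = 1 + 5910/105.7 = 56.9130
β = √(1 − 1/γ²) = 0.999846
Dilated lifetime: γτ₀ = 56.9130 × 2.197 μs = 125.038 μs
d = βc·γτ₀ = 0.999846 × (2.998×10^8 m/s) × 0.000125038 s = 37.48 km

d ≈ 37.48 km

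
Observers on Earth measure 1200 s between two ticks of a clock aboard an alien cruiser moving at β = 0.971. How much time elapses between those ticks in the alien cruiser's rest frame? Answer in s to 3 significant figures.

τ₀ ≈ 287 s

γ = 1/√(1 − 0.971²) = 4.1827
Proper time: τ₀ = Δt/γ = 1200/4.1827 = 287 s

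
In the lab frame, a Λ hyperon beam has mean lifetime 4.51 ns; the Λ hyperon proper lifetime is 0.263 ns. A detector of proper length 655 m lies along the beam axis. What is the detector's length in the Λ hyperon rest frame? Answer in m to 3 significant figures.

Time dilation ⇒ γ = Δt/τ₀ = 4.51/0.263 = 17.148
Length contraction: L = L₀/γ = 655/17.148 = 38.2 m

L ≈ 38.2 m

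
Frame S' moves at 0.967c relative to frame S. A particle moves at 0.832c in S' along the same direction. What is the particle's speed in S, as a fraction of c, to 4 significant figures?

u ≈ 0.9969c

Relativistic velocity addition: u = (u' + v)/(1 + u'v/c²)
= (0.832 + 0.967)/(1 + 0.832×0.967) = 1.799/1.80454 = 0.9969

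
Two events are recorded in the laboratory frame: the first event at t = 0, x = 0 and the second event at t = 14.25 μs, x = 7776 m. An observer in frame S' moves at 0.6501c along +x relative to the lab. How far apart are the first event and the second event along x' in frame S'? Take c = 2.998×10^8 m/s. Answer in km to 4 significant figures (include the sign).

Δx' ≈ 6.579 km

γ = 1/√(1 − 0.6501²) = 1.31605
Δx' = γ(Δx − vΔt) = 1.31605 × (7776 m − 0.6501×(2.998×10^8 m/s)×14.25×10^-6 s)
= 1.31605 × (4998.68 m) = 6.579 km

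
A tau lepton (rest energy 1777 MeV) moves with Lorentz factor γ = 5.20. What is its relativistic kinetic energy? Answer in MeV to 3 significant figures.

K ≈ 7460 MeV

γ = 5.20 (given)
K = (γ − 1)m₀c² = (5.20 − 1) × 1777 MeV = 4.2000 × 1777 MeV = 7460 MeV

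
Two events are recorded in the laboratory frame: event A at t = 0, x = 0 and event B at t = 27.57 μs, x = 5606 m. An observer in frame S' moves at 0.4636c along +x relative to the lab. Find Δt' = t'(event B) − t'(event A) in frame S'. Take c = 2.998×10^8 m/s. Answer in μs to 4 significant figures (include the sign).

Δt' ≈ 21.33 μs

γ = 1/√(1 − 0.4636²) = 1.12861
Δt' = γ(Δt − vΔx/c²) = 1.12861 × (27.57 μs − 0.4636×5606 m / (2.998×10^8 m/s))
= 1.12861 × (18.9011 μs) = 21.33 μs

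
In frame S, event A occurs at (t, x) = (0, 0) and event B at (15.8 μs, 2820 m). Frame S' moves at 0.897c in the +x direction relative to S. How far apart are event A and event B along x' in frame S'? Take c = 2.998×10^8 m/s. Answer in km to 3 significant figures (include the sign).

γ = 1/√(1 − 0.897²) = 2.2623
Δx' = γ(Δx − vΔt) = 2.2623 × (2820 m − 0.897×(2.998×10^8 m/s)×15.8×10^-6 s)
= 2.2623 × (-1428.9 m) = -3.23 km

Δx' ≈ -3.23 km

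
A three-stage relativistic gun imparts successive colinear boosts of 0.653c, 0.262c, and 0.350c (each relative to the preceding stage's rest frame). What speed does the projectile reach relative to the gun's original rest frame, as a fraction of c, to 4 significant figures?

u ≈ 0.8884c

Compose boost 2: (0.262 + 0.653)/(1 + 0.262×0.653) = 0.9150/1.17109 = 0.781326
Compose boost 3: (0.350 + 0.781326)/(1 + 0.350×0.781326) = 1.13133/1.27346 = 0.8884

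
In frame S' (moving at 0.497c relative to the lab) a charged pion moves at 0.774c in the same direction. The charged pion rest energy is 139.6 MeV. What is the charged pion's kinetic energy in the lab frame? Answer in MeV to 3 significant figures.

K ≈ 212 MeV

u_lab = (0.774 + 0.497)/(1 + 0.774×0.497) = 0.917903
γ = 1/√(1 − 0.917903²) = 2.5201
K = (γ − 1)m₀c² = (2.5201 − 1) × 139.6 = 1.5201 × 139.6 = 212 MeV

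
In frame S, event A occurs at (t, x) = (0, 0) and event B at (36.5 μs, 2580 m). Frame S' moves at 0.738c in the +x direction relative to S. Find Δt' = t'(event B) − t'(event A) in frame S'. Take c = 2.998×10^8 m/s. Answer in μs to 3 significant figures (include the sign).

γ = 1/√(1 − 0.738²) = 1.4819
Δt' = γ(Δt − vΔx/c²) = 1.4819 × (36.5 μs − 0.738×2580 m / (2.998×10^8 m/s))
= 1.4819 × (30.149 μs) = 44.7 μs

Δt' ≈ 44.7 μs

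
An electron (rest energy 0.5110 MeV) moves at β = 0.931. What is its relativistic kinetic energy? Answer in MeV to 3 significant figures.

K ≈ 0.889 MeV

γ = 1/√(1 − 0.931²) = 2.7396
K = (γ − 1)m₀c² = (2.7396 − 1) × 0.5110 MeV = 1.7396 × 0.5110 MeV = 0.889 MeV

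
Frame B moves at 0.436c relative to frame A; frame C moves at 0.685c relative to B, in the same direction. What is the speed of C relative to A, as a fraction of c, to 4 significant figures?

u ≈ 0.8632c

Compose boost 2: (0.685 + 0.436)/(1 + 0.685×0.436) = 1.121/1.29866 = 0.8632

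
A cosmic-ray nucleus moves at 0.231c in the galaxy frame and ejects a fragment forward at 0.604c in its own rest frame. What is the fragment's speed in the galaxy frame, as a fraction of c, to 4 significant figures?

Compose boost 2: (0.604 + 0.231)/(1 + 0.604×0.231) = 0.8350/1.13952 = 0.7328

u ≈ 0.7328c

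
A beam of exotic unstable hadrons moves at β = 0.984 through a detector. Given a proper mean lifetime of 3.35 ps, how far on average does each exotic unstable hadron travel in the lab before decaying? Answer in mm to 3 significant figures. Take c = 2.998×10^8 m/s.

γ = 1/√(1 − 0.984²) = 5.6127
Dilated lifetime: Δt = γτ₀ = 5.6127 × 3.35 ps = 18.802 ps
d = vΔt = 0.984c × 18.802 ps = 2.9500×10^8 m/s × 1.8802×10^-11 s = 5.55 mm

d ≈ 5.55 mm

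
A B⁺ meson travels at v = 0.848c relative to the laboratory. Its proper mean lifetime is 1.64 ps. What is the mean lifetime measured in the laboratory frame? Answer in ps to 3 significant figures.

γ = 1/√(1 − 0.848²) = 1.8868
Time dilation: Δt = γτ₀ = 1.8868 × 1.64 ps = 3.09 ps

Δt ≈ 3.09 ps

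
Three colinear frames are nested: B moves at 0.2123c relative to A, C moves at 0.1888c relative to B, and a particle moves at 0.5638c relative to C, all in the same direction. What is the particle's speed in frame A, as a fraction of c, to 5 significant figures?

u ≈ 0.77988c

Compose boost 2: (0.1888 + 0.2123)/(1 + 0.1888×0.2123) = 0.40110/1.040082 = 0.3856426
Compose boost 3: (0.5638 + 0.3856426)/(1 + 0.5638×0.3856426) = 0.9494426/1.217425 = 0.77988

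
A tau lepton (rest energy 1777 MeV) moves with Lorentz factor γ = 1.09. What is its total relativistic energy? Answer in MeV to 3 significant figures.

E ≈ 1940 MeV

γ = 1.09 (given)
E = γm₀c² = 1.09 × 1777 MeV = 1940 MeV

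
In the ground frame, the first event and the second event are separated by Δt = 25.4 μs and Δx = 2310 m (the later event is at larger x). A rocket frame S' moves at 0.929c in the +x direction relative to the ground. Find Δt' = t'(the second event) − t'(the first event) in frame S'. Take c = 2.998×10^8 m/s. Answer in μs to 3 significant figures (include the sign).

Δt' ≈ 49.3 μs

γ = 1/√(1 − 0.929²) = 2.7021
Δt' = γ(Δt − vΔx/c²) = 2.7021 × (25.4 μs − 0.929×2310 m / (2.998×10^8 m/s))
= 2.7021 × (18.242 μs) = 49.3 μs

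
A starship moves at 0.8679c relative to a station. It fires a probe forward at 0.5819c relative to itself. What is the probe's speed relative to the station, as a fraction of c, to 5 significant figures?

Relativistic velocity addition: u = (u' + v)/(1 + u'v/c²)
= (0.5819 + 0.8679)/(1 + 0.5819×0.8679) = 1.4498/1.505031 = 0.96330

u ≈ 0.96330c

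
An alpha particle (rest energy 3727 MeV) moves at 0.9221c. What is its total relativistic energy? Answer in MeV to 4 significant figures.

E ≈ 9632 MeV

γ = 1/√(1 − 0.9221²) = 2.58430
E = γm₀c² = 2.58430 × 3727 MeV = 9632 MeV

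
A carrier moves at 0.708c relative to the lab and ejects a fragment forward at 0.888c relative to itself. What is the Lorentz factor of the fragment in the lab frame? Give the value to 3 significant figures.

u_lab = (0.888 + 0.708)/(1 + 0.888×0.708) = 1.596/1.62870 = 0.979920
γ = 1/√(1 − 0.979920²) = 5.02

γ ≈ 5.02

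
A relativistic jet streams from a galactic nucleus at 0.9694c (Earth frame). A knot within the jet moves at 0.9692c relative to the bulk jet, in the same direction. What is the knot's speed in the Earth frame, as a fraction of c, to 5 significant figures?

u ≈ 0.99951c

Relativistic velocity addition: u = (u' + v)/(1 + u'v/c²)
= (0.9692 + 0.9694)/(1 + 0.9692×0.9694) = 1.9386/1.939542 = 0.99951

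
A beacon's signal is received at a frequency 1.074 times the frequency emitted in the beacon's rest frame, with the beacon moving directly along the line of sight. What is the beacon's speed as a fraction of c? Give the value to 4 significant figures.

f_obs/f_src = √((1+β)/(1−β)) = 1.074  ⇒  (1+β)/(1−β) = 1.15348
β = |1 − D²|/(1 + D²) = |1 − 1.15348|/(1 + 1.15348) = 0.07127

β ≈ 0.07127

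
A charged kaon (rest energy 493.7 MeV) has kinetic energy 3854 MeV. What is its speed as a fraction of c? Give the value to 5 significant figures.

γ = 1 + K/(m₀c²) = 1 + 3854/493.7 = 8.806360
β = √(1 − 1/γ²) = 0.99353

β ≈ 0.99353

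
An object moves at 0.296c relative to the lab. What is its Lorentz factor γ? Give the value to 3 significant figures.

γ = 1/√(1 − β²) = 1/√(1 − 0.296²) = 1/√(0.91238) = 1.05

γ ≈ 1.05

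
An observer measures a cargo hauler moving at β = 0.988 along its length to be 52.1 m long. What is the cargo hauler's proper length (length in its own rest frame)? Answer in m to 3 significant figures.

L₀ ≈ 337 m

γ = 1/√(1 − 0.988²) = 6.4744
L₀ = γL = 6.4744 × 52.1 = 337 m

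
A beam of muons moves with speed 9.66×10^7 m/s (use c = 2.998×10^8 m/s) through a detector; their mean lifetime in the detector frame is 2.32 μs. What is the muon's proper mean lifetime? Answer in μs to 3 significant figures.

β = v/c = 9.66×10^7 / 2.998×10^8 = 0.32221
γ = 1/√(1 − 0.32221²) = 1.0563
Proper time: τ₀ = Δt/γ = 2.32/1.0563 = 2.20 μs

τ₀ ≈ 2.20 μs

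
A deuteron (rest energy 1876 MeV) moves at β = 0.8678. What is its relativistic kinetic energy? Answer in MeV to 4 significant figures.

K ≈ 1899 MeV

γ = 1/√(1 − 0.8678²) = 2.01242
K = (γ − 1)m₀c² = (2.01242 − 1) × 1876 MeV = 1.01242 × 1876 MeV = 1899 MeV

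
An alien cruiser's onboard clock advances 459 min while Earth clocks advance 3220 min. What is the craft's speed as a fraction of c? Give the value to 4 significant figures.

β ≈ 0.9898

γ = Δt/τ₀ = 3220/459 = 7.01525
β = √(1 − 1/γ²) = √(1 − 1/7.01525²) = 0.9898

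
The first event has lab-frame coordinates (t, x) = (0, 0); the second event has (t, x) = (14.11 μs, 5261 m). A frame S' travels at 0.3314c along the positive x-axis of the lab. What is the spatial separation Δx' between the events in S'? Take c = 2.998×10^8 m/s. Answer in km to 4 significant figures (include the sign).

γ = 1/√(1 − 0.3314²) = 1.05989
Δx' = γ(Δx − vΔt) = 1.05989 × (5261 m − 0.3314×(2.998×10^8 m/s)×14.11×10^-6 s)
= 1.05989 × (3859.12 m) = 4.090 km

Δx' ≈ 4.090 km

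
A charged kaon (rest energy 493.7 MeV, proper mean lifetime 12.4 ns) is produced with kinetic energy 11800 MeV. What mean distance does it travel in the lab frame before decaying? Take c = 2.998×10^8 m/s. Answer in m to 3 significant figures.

γ = 1 + K/(m₀c²) = 1 + 11800/493.7 = 24.901
β = √(1 − 1/γ²) = 0.99919
Dilated lifetime: γτ₀ = 24.901 × 12.4 ns = 308.77 ns
d = βc·γτ₀ = 0.99919 × (2.998×10^8 m/s) × 3.0877×10^-7 s = 92.5 m

d ≈ 92.5 m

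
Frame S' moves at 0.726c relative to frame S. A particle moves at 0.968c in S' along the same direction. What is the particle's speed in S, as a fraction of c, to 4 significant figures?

u ≈ 0.9949c

Relativistic velocity addition: u = (u' + v)/(1 + u'v/c²)
= (0.968 + 0.726)/(1 + 0.968×0.726) = 1.694/1.70277 = 0.9949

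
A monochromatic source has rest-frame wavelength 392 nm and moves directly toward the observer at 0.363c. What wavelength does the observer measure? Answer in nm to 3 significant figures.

λ_obs ≈ 268 nm

Relativistic Doppler: λ_obs = λ_src √((1−β)/(1+β))
= 392 × √(0.63700/1.3630) = 392 × 0.68363 = 268 nm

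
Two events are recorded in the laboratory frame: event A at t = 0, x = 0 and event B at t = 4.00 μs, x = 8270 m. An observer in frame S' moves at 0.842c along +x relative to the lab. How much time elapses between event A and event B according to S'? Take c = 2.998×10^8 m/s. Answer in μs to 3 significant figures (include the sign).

Δt' ≈ -35.6 μs

γ = 1/√(1 − 0.842²) = 1.8536
Δt' = γ(Δt − vΔx/c²) = 1.8536 × (4.00 μs − 0.842×8270 m / (2.998×10^8 m/s))
= 1.8536 × (-19.227 μs) = -35.6 μs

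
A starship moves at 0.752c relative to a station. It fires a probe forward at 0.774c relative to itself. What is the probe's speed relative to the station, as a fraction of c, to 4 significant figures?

u ≈ 0.9646c

Relativistic velocity addition: u = (u' + v)/(1 + u'v/c²)
= (0.774 + 0.752)/(1 + 0.774×0.752) = 1.526/1.58205 = 0.9646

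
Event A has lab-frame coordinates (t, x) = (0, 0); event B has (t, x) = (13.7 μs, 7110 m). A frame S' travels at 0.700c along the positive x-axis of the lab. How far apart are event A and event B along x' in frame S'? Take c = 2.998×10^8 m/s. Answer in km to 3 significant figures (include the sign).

Δx' ≈ 5.93 km

γ = 1/√(1 − 0.700²) = 1.4003
Δx' = γ(Δx − vΔt) = 1.4003 × (7110 m − 0.700×(2.998×10^8 m/s)×13.7×10^-6 s)
= 1.4003 × (4234.9 m) = 5.93 km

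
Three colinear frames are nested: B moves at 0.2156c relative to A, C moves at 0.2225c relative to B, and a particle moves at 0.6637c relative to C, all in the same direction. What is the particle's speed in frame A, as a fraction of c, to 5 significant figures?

u ≈ 0.84680c

Compose boost 2: (0.2225 + 0.2156)/(1 + 0.2225×0.2156) = 0.43810/1.047971 = 0.4180459
Compose boost 3: (0.6637 + 0.4180459)/(1 + 0.6637×0.4180459) = 1.081746/1.277457 = 0.84680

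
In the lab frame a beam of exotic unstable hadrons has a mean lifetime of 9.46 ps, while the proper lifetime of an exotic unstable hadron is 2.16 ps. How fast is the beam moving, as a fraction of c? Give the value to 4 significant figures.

β ≈ 0.9736

γ = Δt/τ₀ = 9.46/2.16 = 4.37963
β = √(1 − 1/γ²) = √(1 − 1/4.37963²) = 0.9736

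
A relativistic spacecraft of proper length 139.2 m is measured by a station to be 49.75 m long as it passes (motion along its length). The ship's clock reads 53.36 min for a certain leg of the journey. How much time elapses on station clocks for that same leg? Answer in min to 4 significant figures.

Length contraction ⇒ γ = L₀/L = 139.2/49.75 = 2.79799
Time dilation: Δt = γτ₀ = 2.79799 × 53.36 min = 149.3 min

Δt ≈ 149.3 min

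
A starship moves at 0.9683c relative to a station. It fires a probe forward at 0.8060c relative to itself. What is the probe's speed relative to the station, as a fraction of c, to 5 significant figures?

Relativistic velocity addition: u = (u' + v)/(1 + u'v/c²)
= (0.8060 + 0.9683)/(1 + 0.8060×0.9683) = 1.7743/1.780450 = 0.99655

u ≈ 0.99655c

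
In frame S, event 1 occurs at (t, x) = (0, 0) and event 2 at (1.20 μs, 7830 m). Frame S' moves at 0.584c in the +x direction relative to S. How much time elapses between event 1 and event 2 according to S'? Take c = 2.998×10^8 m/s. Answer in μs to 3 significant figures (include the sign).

γ = 1/√(1 − 0.584²) = 1.2319
Δt' = γ(Δt − vΔx/c²) = 1.2319 × (1.20 μs − 0.584×7830 m / (2.998×10^8 m/s))
= 1.2319 × (-14.053 μs) = -17.3 μs

Δt' ≈ -17.3 μs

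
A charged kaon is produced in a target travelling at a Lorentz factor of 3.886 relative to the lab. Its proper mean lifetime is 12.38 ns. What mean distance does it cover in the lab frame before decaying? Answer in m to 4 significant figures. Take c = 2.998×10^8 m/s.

β = √(1 − 1/γ²) = √(1 − 1/3.886²) = 0.966323
Dilated lifetime: Δt = γτ₀ = 3.886 × 12.38 ns = 48.1087 ns
d = vΔt = 0.966323c × 48.1087 ns = 2.89703×10^8 m/s × 4.81087×10^-8 s = 13.94 m

d ≈ 13.94 m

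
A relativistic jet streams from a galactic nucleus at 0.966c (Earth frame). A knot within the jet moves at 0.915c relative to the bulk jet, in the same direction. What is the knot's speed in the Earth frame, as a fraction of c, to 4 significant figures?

Relativistic velocity addition: u = (u' + v)/(1 + u'v/c²)
= (0.915 + 0.966)/(1 + 0.915×0.966) = 1.881/1.88389 = 0.9985

u ≈ 0.9985c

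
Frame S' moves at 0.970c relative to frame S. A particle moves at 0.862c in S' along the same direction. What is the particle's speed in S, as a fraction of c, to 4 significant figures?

Relativistic velocity addition: u = (u' + v)/(1 + u'v/c²)
= (0.862 + 0.970)/(1 + 0.862×0.970) = 1.832/1.83614 = 0.9977

u ≈ 0.9977c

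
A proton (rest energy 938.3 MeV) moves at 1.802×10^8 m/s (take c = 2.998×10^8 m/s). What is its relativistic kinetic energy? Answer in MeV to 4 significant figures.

β = v/c = 1.802×10^8 / 2.998×10^8 = 0.601067
γ = 1/√(1 − 0.601067²) = 1.25125
K = (γ − 1)m₀c² = (1.25125 − 1) × 938.3 MeV = 0.251254 × 938.3 MeV = 235.8 MeV

K ≈ 235.8 MeV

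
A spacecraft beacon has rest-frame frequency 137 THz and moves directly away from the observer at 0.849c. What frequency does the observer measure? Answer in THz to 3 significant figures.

Relativistic Doppler: f_obs = f_src √((1−β)/(1+β))
= 137 × √(0.15100/1.8490) = 137 × 0.28577 = 39.2 THz

f_obs ≈ 39.2 THz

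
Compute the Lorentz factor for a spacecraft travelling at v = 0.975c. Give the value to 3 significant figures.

γ ≈ 4.50

γ = 1/√(1 − β²) = 1/√(1 − 0.975²) = 1/√(0.049375) = 4.50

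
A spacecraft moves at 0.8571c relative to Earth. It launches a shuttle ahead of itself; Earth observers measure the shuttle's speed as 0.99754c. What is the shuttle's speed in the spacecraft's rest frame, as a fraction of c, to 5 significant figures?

Inverse velocity addition: u' = (u − v)/(1 − uv/c²)
= (0.99754 − 0.8571)/(1 − 0.99754×0.8571) = 0.14044/0.1450085 = 0.96850

u' ≈ 0.96850c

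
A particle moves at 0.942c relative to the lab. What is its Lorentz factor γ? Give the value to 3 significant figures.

γ ≈ 2.98

γ = 1/√(1 − β²) = 1/√(1 − 0.942²) = 1/√(0.11264) = 2.98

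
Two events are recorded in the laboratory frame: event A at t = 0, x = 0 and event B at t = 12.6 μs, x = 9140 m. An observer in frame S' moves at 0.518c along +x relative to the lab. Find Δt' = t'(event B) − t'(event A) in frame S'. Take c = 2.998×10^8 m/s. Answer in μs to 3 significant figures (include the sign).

γ = 1/√(1 − 0.518²) = 1.1691
Δt' = γ(Δt − vΔx/c²) = 1.1691 × (12.6 μs − 0.518×9140 m / (2.998×10^8 m/s))
= 1.1691 × (-3.1923 μs) = -3.73 μs

Δt' ≈ -3.73 μs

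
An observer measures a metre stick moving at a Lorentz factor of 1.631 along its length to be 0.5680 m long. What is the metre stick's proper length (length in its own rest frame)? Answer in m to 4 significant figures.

L₀ ≈ 0.9264 m

γ = 1.631 (given)
L₀ = γL = 1.631 × 0.5680 = 0.9264 m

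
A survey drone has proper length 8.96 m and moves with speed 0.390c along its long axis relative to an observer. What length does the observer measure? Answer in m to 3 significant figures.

L ≈ 8.25 m

γ = 1/√(1 − 0.390²) = 1.0860
Length contraction: L = L₀/γ = 8.96/1.0860 = 8.25 m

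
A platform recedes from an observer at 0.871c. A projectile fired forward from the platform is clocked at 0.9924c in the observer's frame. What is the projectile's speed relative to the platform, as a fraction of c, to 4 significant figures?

Inverse velocity addition: u' = (u − v)/(1 − uv/c²)
= (0.9924 − 0.871)/(1 − 0.9924×0.871) = 0.1214/0.135620 = 0.8952

u' ≈ 0.8952c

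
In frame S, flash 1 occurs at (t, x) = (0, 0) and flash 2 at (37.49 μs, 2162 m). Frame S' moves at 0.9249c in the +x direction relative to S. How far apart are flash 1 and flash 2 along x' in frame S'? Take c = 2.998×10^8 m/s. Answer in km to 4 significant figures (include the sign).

γ = 1/√(1 − 0.9249²) = 2.63012
Δx' = γ(Δx − vΔt) = 2.63012 × (2162 m − 0.9249×(2.998×10^8 m/s)×37.49×10^-6 s)
= 2.63012 × (-8233.42 m) = -21.65 km

Δx' ≈ -21.65 km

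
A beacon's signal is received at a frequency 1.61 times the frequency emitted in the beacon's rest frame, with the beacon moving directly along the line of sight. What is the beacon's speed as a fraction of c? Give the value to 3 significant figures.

f_obs/f_src = √((1+β)/(1−β)) = 1.61  ⇒  (1+β)/(1−β) = 2.5921
β = |1 − D²|/(1 + D²) = |1 − 2.5921|/(1 + 2.5921) = 0.443

β ≈ 0.443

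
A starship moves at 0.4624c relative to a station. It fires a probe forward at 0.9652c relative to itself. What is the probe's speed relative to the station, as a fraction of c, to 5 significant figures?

Relativistic velocity addition: u = (u' + v)/(1 + u'v/c²)
= (0.9652 + 0.4624)/(1 + 0.9652×0.4624) = 1.4276/1.446308 = 0.98706

u ≈ 0.98706c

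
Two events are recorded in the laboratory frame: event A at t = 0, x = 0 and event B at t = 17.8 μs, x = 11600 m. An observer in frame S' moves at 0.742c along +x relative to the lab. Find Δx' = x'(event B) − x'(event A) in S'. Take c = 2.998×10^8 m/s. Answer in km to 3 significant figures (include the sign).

γ = 1/√(1 − 0.742²) = 1.4916
Δx' = γ(Δx − vΔt) = 1.4916 × (11600 m − 0.742×(2.998×10^8 m/s)×17.8×10^-6 s)
= 1.4916 × (7640.4 m) = 11.4 km

Δx' ≈ 11.4 km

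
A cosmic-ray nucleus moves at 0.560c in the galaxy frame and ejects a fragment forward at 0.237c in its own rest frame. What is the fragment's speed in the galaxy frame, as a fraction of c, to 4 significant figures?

Compose boost 2: (0.237 + 0.560)/(1 + 0.237×0.560) = 0.7970/1.13272 = 0.7036

u ≈ 0.7036c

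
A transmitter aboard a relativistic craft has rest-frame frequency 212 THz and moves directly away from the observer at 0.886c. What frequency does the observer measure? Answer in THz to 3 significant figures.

f_obs ≈ 52.1 THz

Relativistic Doppler: f_obs = f_src √((1−β)/(1+β))
= 212 × √(0.11400/1.8860) = 212 × 0.24586 = 52.1 THz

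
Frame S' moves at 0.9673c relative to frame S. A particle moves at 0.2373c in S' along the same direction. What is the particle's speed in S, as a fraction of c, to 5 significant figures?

Relativistic velocity addition: u = (u' + v)/(1 + u'v/c²)
= (0.2373 + 0.9673)/(1 + 0.2373×0.9673) = 1.2046/1.229540 = 0.97972

u ≈ 0.97972c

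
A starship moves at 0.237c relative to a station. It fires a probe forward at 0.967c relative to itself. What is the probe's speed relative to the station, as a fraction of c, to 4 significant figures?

Relativistic velocity addition: u = (u' + v)/(1 + u'v/c²)
= (0.967 + 0.237)/(1 + 0.967×0.237) = 1.204/1.22918 = 0.9795

u ≈ 0.9795c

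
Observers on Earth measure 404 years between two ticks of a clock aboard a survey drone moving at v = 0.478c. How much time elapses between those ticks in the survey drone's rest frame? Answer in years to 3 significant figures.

τ₀ ≈ 355 years

γ = 1/√(1 − 0.478²) = 1.1385
Proper time: τ₀ = Δt/γ = 404/1.1385 = 355 years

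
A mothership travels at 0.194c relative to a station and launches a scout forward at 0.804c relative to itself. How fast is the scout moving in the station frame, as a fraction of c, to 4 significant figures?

u ≈ 0.8633c

Compose boost 2: (0.804 + 0.194)/(1 + 0.804×0.194) = 0.9980/1.15598 = 0.8633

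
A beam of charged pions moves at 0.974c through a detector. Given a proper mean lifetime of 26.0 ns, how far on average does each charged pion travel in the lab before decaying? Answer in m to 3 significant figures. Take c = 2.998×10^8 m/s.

d ≈ 33.5 m

γ = 1/√(1 − 0.974²) = 4.4141
Dilated lifetime: Δt = γτ₀ = 4.4141 × 26.0 ns = 114.77 ns
d = vΔt = 0.974c × 114.77 ns = 2.9201×10^8 m/s × 1.1477×10^-7 s = 33.5 m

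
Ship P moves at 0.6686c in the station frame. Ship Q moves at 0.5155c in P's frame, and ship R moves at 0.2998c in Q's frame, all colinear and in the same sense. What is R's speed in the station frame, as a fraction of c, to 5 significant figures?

u ≈ 0.93385c

Compose boost 2: (0.5155 + 0.6686)/(1 + 0.5155×0.6686) = 1.1841/1.344663 = 0.8805922
Compose boost 3: (0.2998 + 0.8805922)/(1 + 0.2998×0.8805922) = 1.180392/1.264002 = 0.93385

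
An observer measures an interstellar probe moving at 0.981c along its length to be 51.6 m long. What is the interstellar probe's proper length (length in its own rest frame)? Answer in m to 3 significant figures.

γ = 1/√(1 − 0.981²) = 5.1544
L₀ = γL = 5.1544 × 51.6 = 266 m

L₀ ≈ 266 m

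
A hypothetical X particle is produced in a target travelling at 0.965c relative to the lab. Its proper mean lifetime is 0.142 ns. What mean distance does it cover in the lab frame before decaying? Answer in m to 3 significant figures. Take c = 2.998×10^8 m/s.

γ = 1/√(1 − 0.965²) = 3.8132
Dilated lifetime: Δt = γτ₀ = 3.8132 × 0.142 ns = 0.54147 ns
d = vΔt = 0.965c × 0.54147 ns = 2.8931×10^8 m/s × 5.4147×10^-10 s = 0.157 m

d ≈ 0.157 m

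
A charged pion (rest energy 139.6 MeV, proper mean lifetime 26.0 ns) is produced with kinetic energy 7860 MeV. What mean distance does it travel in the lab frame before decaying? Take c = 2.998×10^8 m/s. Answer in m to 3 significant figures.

γ = 1 + K/(m₀c²) = 1 + 7860/139.6 = 57.304
β = √(1 − 1/γ²) = 0.99985
Dilated lifetime: γτ₀ = 57.304 × 26.0 ns = 1489.9 ns
d = βc·γτ₀ = 0.99985 × (2.998×10^8 m/s) × 1.4899×10^-6 s = 447 m

d ≈ 447 m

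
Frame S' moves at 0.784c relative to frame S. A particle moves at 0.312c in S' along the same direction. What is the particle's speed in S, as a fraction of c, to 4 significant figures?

u ≈ 0.8806c

Relativistic velocity addition: u = (u' + v)/(1 + u'v/c²)
= (0.312 + 0.784)/(1 + 0.312×0.784) = 1.096/1.24461 = 0.8806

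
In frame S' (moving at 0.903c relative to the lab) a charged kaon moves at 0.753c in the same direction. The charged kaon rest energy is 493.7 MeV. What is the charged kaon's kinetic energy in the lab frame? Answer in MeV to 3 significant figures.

u_lab = (0.753 + 0.903)/(1 + 0.753×0.903) = 0.985738
γ = 1/√(1 − 0.985738²) = 5.9423
K = (γ − 1)m₀c² = (5.9423 − 1) × 493.7 = 4.9423 × 493.7 = 2440 MeV

K ≈ 2440 MeV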